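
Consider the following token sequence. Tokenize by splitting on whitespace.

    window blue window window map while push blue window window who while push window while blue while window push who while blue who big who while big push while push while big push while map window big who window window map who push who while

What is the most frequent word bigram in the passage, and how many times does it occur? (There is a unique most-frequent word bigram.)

"who while", 4 times

Bigram frequencies (highest first):
  who while: 4
  window window: 3
  while push: 3
  push while: 3
  blue window: 2
  window map: 2
  … (22 more, each ≤ 2)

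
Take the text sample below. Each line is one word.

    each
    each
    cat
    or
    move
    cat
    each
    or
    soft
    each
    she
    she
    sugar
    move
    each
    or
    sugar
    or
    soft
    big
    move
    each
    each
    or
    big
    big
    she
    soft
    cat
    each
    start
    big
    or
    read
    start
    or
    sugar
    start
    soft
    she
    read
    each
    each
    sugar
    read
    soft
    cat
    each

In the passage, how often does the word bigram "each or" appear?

3

Scanning the 47 overlapping bigram windows for "each or":
  position 7–8: each or
  position 15–16: each or
  position 23–24: each or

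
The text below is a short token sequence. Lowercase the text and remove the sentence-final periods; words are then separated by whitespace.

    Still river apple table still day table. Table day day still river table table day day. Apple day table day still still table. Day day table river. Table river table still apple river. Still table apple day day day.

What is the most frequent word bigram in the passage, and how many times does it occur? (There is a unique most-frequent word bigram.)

Bigram frequencies (highest first):
  day day: 5
  table day: 4
  day table: 3
  river table: 3
  still river: 2
  table still: 2
  … (14 more, each ≤ 2)

"day day", 5 times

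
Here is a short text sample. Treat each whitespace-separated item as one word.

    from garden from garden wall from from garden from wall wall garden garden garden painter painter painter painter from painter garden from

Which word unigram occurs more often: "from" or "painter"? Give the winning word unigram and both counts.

"from": 7 occurrences
"painter": 5 occurrences

"from" (7 vs 5)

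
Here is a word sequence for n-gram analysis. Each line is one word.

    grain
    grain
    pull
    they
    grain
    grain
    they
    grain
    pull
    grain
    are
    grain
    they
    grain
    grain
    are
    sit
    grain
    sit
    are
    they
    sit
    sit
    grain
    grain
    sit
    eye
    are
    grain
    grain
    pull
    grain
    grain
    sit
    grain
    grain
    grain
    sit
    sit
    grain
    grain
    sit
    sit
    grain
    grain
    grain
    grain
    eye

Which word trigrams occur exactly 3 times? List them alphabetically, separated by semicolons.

grain grain grain; sit sit grain

Trigram counts meeting the condition (exactly 3 times):
  grain grain grain: 3
  sit sit grain: 3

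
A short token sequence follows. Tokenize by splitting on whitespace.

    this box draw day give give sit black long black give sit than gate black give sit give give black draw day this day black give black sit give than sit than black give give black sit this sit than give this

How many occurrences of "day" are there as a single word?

3

Scanning the 42 tokens for "day":
  position 4: day
  position 22: day
  position 24: day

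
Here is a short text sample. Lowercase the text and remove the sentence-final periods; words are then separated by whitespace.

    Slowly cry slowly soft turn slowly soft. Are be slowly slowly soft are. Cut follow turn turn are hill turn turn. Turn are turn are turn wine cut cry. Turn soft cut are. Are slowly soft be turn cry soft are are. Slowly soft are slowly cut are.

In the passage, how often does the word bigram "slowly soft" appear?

Scanning the 47 overlapping bigram windows for "slowly soft":
  position 3–4: slowly soft
  position 6–7: slowly soft
  position 11–12: slowly soft
  position 35–36: slowly soft
  position 43–44: slowly soft

5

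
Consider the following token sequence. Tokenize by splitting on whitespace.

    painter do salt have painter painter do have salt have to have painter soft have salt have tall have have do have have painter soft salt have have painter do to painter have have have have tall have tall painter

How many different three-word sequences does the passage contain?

33

40 tokens → 38 trigram windows in total.
Repeated trigrams (each contributes count−1 duplicates):
  have have have: 2
  have have painter: 2
  have painter soft: 2
  have salt have: 2
  have tall have: 2
5 duplicate windows → 38 − 5 = 33 distinct.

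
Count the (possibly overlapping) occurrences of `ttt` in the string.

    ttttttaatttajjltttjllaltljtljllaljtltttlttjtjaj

7

Sliding a length-3 window over the 47 characters (45 positions):
  position 1–3: ttt
  position 2–4: ttt
  position 3–5: ttt
  position 4–6: ttt
  position 9–11: ttt
  position 16–18: ttt
  position 37–39: ttt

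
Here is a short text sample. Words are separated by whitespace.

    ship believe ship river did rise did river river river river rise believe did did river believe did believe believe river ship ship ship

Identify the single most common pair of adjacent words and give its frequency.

"river river", 3 times

Bigram frequencies (highest first):
  river river: 3
  did river: 2
  believe did: 2
  ship ship: 2
  ship believe: 1
  believe ship: 1
  … (12 more, each ≤ 1)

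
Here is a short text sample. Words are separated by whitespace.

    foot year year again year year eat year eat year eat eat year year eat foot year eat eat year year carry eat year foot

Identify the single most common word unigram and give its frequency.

"year", 12 times

Unigram frequencies (highest first):
  year: 12
  eat: 8
  foot: 3
  again: 1
  carry: 1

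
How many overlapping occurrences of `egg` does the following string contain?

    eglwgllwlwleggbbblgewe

1

Sliding a length-3 window over the 22 characters (20 positions):
  position 12–14: egg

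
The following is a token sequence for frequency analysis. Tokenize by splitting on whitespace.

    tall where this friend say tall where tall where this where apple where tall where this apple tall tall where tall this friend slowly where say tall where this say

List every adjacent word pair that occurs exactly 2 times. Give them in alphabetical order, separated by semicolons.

Bigram counts meeting the condition (exactly 2 times):
  say tall: 2
  this friend: 2

say tall; this friend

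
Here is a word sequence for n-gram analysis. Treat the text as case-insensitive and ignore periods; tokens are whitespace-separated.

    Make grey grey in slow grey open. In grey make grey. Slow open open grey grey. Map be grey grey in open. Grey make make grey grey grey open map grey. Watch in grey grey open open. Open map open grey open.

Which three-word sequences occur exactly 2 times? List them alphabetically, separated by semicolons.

Trigram counts meeting the condition (exactly 2 times):
  grey grey in: 2
  grey grey open: 2
  make grey grey: 2

grey grey in; grey grey open; make grey grey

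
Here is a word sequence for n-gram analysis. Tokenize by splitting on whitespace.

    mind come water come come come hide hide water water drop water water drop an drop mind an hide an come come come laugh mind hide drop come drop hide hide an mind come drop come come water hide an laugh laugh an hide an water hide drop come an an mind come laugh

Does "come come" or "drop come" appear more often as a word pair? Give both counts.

"come come" (5 vs 3)

"come come": 5 occurrences
"drop come": 3 occurrences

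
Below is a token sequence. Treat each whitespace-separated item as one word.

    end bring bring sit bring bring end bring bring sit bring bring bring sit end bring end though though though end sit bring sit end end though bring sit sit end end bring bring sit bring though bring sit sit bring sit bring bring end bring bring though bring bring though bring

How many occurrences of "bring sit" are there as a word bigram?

Scanning the 51 overlapping bigram windows for "bring sit":
  position 3–4: bring sit
  position 9–10: bring sit
  position 13–14: bring sit
  position 23–24: bring sit
  position 28–29: bring sit
  position 34–35: bring sit
  position 38–39: bring sit
  position 41–42: bring sit

8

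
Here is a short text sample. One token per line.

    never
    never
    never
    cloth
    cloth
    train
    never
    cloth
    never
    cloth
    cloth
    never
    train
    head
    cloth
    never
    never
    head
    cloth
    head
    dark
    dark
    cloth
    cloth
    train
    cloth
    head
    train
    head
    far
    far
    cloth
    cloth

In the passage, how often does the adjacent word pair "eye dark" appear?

Scanning the 32 overlapping bigram windows for "eye dark":
  (none found)

0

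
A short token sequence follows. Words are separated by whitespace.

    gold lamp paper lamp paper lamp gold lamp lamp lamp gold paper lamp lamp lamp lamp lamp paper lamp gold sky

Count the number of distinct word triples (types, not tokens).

13

21 tokens → 19 trigram windows in total.
Repeated trigrams (each contributes count−1 duplicates):
  lamp lamp lamp: 4
  lamp paper lamp: 3
  paper lamp gold: 2
6 duplicate windows → 19 − 6 = 13 distinct.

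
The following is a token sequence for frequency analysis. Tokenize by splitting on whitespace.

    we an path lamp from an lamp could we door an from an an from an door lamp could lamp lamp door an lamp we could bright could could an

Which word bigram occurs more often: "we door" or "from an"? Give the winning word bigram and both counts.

"we door": 1 occurrence
"from an": 3 occurrences

"from an" (3 vs 1)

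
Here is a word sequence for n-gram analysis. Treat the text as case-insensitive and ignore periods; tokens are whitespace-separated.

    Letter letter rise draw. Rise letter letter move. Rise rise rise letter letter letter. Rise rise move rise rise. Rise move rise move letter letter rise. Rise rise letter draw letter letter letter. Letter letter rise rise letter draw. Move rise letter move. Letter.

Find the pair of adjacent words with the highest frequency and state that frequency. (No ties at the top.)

"letter letter", 9 times

Bigram frequencies (highest first):
  letter letter: 9
  rise rise: 8
  rise letter: 5
  letter rise: 4
  move rise: 4
  rise move: 3
  … (7 more, each ≤ 2)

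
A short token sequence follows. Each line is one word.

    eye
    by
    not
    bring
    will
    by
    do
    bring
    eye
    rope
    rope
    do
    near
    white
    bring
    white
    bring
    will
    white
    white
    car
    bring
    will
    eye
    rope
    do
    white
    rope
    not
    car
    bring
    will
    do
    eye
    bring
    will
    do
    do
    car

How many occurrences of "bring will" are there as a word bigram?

Scanning the 38 overlapping bigram windows for "bring will":
  position 4–5: bring will
  position 17–18: bring will
  position 22–23: bring will
  position 31–32: bring will
  position 35–36: bring will

5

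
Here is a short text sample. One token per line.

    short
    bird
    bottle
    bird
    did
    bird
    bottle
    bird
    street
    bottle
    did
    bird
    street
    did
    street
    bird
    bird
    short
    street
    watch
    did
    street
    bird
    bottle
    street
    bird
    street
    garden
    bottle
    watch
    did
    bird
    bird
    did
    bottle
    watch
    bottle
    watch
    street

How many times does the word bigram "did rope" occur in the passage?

0

Scanning the 38 overlapping bigram windows for "did rope":
  (none found)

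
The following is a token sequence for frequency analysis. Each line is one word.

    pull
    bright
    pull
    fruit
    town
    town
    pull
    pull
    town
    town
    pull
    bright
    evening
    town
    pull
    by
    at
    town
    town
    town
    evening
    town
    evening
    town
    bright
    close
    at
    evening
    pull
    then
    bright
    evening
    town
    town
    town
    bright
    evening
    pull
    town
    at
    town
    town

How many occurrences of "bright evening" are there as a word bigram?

Scanning the 41 overlapping bigram windows for "bright evening":
  position 12–13: bright evening
  position 31–32: bright evening
  position 36–37: bright evening

3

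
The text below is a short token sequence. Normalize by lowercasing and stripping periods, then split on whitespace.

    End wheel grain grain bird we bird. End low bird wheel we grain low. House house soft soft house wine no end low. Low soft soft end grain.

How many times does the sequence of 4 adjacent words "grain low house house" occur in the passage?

Scanning the 25 overlapping 4-gram windows for "grain low house house":
  position 13–16: grain low house house

1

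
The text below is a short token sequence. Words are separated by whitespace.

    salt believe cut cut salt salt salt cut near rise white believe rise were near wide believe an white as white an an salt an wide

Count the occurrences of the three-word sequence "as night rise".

0

Scanning the 24 overlapping trigram windows for "as night rise":
  (none found)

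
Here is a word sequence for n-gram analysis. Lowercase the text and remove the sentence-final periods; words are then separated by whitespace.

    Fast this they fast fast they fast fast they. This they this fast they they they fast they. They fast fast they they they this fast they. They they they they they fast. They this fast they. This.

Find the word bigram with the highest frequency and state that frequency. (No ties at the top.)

Bigram frequencies (highest first):
  they they: 10
  fast they: 8
  they fast: 5
  they this: 5
  fast fast: 3
  this fast: 3
  … (2 more, each ≤ 2)

"they they", 10 times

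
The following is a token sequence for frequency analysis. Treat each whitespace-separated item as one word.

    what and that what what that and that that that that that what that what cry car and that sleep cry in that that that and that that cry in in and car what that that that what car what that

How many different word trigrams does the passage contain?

31

41 tokens → 39 trigram windows in total.
Repeated trigrams (each contributes count−1 duplicates):
  that that that: 5
  and that that: 2
  car what that: 2
  that and that: 2
  that that what: 2
8 duplicate windows → 39 − 8 = 31 distinct.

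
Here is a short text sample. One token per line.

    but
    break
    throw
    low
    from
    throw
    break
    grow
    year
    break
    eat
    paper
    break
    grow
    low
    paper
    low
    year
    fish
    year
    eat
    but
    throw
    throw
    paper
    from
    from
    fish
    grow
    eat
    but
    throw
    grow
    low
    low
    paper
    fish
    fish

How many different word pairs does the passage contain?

38 tokens → 37 bigram windows in total.
Repeated bigrams (each contributes count−1 duplicates):
  break grow: 2
  but throw: 2
  eat but: 2
  grow low: 2
  low paper: 2
5 duplicate windows → 37 − 5 = 32 distinct.

32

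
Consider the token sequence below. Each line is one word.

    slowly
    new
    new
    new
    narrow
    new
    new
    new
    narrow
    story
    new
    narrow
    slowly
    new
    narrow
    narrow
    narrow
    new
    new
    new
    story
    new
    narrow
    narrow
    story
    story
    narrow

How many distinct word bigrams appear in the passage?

27 tokens → 26 bigram windows in total.
Repeated bigrams (each contributes count−1 duplicates):
  new new: 6
  new narrow: 5
  narrow narrow: 3
  narrow new: 2
  narrow story: 2
  slowly new: 2
  story new: 2
15 duplicate windows → 26 − 15 = 11 distinct.

11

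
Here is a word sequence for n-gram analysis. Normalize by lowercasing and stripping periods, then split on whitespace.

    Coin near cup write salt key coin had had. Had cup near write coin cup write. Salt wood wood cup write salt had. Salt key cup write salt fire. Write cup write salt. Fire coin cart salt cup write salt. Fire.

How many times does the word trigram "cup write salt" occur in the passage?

6

Scanning the 39 overlapping trigram windows for "cup write salt":
  position 3–5: cup write salt
  position 15–17: cup write salt
  position 20–22: cup write salt
  position 26–28: cup write salt
  position 31–33: cup write salt
  position 38–40: cup write salt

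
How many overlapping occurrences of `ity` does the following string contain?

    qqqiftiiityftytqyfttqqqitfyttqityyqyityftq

3

Sliding a length-3 window over the 42 characters (40 positions):
  position 9–11: ity
  position 31–33: ity
  position 37–39: ity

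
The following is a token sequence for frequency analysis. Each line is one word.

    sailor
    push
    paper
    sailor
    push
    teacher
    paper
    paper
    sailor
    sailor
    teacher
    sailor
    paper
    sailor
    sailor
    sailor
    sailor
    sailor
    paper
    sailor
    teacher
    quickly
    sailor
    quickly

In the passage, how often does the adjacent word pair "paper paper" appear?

Scanning the 23 overlapping bigram windows for "paper paper":
  position 7–8: paper paper

1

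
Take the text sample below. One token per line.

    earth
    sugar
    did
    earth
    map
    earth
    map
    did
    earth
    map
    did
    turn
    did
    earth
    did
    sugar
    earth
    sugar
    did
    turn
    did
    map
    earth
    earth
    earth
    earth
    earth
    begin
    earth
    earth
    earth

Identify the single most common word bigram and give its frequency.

Bigram frequencies (highest first):
  earth earth: 6
  did earth: 3
  earth map: 3
  earth sugar: 2
  sugar did: 2
  map earth: 2
  … (9 more, each ≤ 2)

"earth earth", 6 times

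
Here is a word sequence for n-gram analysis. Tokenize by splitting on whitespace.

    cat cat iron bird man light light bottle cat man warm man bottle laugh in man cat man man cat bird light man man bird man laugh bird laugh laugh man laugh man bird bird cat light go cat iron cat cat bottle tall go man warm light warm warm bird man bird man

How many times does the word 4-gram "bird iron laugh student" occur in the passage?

Scanning the 51 overlapping 4-gram windows for "bird iron laugh student":
  (none found)

0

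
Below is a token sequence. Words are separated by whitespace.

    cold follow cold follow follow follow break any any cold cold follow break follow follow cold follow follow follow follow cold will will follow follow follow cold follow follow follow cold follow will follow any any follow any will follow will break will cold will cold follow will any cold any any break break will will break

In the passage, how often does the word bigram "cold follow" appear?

7

Scanning the 56 overlapping bigram windows for "cold follow":
  position 1–2: cold follow
  position 3–4: cold follow
  position 11–12: cold follow
  position 16–17: cold follow
  position 27–28: cold follow
  position 31–32: cold follow
  position 46–47: cold follow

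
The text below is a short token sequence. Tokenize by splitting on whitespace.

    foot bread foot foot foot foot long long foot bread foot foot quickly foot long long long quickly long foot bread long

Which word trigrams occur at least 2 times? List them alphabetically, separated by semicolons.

bread foot foot; foot bread foot; foot foot foot; foot long long; long foot bread

Trigram counts meeting the condition (at least 2 times):
  bread foot foot: 2
  foot bread foot: 2
  foot foot foot: 2
  foot long long: 2
  long foot bread: 2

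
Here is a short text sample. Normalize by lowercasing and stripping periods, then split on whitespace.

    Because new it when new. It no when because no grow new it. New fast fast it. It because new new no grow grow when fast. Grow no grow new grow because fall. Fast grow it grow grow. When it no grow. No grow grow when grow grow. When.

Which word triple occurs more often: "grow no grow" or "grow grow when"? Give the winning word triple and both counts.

"grow grow when" (4 vs 2)

"grow no grow": 2 occurrences
"grow grow when": 4 occurrences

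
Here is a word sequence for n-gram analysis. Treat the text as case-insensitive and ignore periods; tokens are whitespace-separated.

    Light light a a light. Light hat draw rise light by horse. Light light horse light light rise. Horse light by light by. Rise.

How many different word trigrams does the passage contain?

24 tokens → 22 trigram windows in total.
Repeated trigrams (each contributes count−1 duplicates):
  horse light light: 2
1 duplicate windows → 22 − 1 = 21 distinct.

21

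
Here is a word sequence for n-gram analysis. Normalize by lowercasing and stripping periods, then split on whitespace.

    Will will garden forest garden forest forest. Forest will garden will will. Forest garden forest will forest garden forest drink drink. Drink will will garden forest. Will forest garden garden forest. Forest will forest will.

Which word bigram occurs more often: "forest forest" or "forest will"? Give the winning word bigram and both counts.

"forest forest": 3 occurrences
"forest will": 5 occurrences

"forest will" (5 vs 3)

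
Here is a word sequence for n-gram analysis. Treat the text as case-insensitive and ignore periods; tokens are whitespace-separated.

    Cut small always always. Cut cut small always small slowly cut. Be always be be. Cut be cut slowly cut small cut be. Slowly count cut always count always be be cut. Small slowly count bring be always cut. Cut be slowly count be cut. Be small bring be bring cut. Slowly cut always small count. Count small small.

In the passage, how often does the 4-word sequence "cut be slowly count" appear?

Scanning the 56 overlapping 4-gram windows for "cut be slowly count":
  position 22–25: cut be slowly count
  position 40–43: cut be slowly count

2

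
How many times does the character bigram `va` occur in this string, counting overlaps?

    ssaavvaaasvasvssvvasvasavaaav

Sliding a length-2 window over the 29 characters (28 positions):
  position 6–7: va
  position 11–12: va
  position 18–19: va
  position 21–22: va
  position 25–26: va

5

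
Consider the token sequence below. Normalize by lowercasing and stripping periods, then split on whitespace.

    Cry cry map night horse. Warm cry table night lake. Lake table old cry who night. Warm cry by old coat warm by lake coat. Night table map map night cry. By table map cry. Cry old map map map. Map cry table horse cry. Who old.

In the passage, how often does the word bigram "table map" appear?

2

Scanning the 46 overlapping bigram windows for "table map":
  position 27–28: table map
  position 33–34: table map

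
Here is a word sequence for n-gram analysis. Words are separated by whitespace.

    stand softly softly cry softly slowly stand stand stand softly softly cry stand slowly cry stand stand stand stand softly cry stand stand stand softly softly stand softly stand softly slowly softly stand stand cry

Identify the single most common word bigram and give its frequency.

"stand stand", 8 times

Bigram frequencies (highest first):
  stand stand: 8
  stand softly: 6
  softly softly: 3
  softly cry: 3
  cry stand: 3
  softly stand: 3
  … (7 more, each ≤ 2)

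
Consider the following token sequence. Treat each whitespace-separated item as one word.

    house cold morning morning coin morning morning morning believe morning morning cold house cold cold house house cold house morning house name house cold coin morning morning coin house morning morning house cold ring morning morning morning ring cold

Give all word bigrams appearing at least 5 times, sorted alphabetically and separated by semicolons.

house cold; morning morning

Bigram counts meeting the condition (at least 5 times):
  house cold: 5
  morning morning: 8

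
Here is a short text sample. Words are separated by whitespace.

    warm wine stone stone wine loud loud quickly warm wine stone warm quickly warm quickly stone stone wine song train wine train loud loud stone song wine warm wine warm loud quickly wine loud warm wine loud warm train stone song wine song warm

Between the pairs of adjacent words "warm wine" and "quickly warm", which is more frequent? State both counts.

"warm wine" (4 vs 2)

"warm wine": 4 occurrences
"quickly warm": 2 occurrences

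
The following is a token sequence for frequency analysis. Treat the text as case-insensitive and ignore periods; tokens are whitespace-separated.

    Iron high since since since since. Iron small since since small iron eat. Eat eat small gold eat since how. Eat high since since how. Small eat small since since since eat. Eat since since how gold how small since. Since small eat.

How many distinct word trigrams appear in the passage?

43 tokens → 41 trigram windows in total.
Repeated trigrams (each contributes count−1 duplicates):
  since since since: 3
  small since since: 3
  high since since: 2
  since since how: 2
  since since small: 2
7 duplicate windows → 41 − 7 = 34 distinct.

34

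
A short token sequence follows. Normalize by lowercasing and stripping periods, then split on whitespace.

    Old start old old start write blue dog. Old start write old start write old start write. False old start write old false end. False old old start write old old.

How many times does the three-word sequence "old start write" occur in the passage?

Scanning the 29 overlapping trigram windows for "old start write":
  position 4–6: old start write
  position 9–11: old start write
  position 12–14: old start write
  position 15–17: old start write
  position 19–21: old start write
  position 27–29: old start write

6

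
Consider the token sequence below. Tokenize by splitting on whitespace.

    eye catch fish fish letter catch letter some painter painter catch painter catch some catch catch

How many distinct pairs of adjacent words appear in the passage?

16 tokens → 15 bigram windows in total.
Repeated bigrams (each contributes count−1 duplicates):
  painter catch: 2
1 duplicate windows → 15 − 1 = 14 distinct.

14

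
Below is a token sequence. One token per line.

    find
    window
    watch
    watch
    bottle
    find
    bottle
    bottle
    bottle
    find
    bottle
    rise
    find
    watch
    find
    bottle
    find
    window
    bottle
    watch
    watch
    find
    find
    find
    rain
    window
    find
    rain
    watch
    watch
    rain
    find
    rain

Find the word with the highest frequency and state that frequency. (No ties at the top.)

Unigram frequencies (highest first):
  find: 11
  watch: 7
  bottle: 7
  rain: 4
  window: 3
  rise: 1

"find", 11 times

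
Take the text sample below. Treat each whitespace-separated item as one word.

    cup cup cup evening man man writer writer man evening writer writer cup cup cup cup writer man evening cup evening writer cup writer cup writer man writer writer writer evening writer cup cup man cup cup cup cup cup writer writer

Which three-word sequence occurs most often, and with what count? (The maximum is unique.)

Trigram frequencies (highest first):
  cup cup cup: 6
  man writer writer: 2
  writer man evening: 2
  writer cup cup: 2
  cup cup writer: 2
  cup writer man: 2
  … (22 more, each ≤ 2)

"cup cup cup", 6 times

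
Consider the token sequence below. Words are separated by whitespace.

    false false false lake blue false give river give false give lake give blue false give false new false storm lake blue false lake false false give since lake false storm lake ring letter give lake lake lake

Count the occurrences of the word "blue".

3

Scanning the 38 tokens for "blue":
  position 5: blue
  position 14: blue
  position 22: blue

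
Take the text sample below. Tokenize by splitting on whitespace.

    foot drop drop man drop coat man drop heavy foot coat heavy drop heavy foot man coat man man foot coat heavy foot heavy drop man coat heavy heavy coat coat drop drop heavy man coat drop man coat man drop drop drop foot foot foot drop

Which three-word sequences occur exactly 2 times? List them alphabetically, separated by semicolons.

Trigram counts meeting the condition (exactly 2 times):
  coat man drop: 2
  drop heavy foot: 2
  drop man coat: 2
  foot coat heavy: 2
  man coat man: 2

coat man drop; drop heavy foot; drop man coat; foot coat heavy; man coat man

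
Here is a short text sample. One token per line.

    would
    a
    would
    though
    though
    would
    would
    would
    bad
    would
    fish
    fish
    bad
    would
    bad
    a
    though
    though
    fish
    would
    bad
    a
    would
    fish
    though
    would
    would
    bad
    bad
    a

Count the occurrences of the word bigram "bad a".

3

Scanning the 29 overlapping bigram windows for "bad a":
  position 15–16: bad a
  position 21–22: bad a
  position 29–30: bad a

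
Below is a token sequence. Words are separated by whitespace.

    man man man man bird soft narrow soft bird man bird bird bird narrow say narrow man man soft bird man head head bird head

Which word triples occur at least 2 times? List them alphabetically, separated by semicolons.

Trigram counts meeting the condition (at least 2 times):
  man man man: 2
  soft bird man: 2

man man man; soft bird man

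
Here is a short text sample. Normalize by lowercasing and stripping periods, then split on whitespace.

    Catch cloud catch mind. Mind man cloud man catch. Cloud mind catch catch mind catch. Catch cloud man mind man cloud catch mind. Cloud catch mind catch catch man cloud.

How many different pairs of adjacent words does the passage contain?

14

30 tokens → 29 bigram windows in total.
Repeated bigrams (each contributes count−1 duplicates):
  catch mind: 4
  catch catch: 3
  catch cloud: 3
  cloud catch: 3
  man cloud: 3
  mind catch: 3
  cloud man: 2
  mind man: 2
15 duplicate windows → 29 − 15 = 14 distinct.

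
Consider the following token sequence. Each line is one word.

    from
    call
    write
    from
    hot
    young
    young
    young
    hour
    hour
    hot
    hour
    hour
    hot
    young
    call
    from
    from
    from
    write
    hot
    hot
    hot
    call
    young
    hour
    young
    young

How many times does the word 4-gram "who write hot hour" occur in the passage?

0

Scanning the 25 overlapping 4-gram windows for "who write hot hour":
  (none found)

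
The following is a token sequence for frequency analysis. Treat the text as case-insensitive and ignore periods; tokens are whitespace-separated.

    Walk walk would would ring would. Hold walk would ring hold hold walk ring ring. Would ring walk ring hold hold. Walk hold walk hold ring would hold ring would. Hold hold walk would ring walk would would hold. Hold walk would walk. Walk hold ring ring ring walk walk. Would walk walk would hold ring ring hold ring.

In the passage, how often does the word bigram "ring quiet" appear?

Scanning the 58 overlapping bigram windows for "ring quiet":
  (none found)

0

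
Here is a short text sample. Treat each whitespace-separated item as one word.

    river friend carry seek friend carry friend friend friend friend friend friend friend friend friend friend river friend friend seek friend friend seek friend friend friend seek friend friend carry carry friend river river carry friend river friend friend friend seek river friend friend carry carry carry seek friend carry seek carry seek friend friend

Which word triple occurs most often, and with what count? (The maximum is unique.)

Trigram frequencies (highest first):
  friend friend friend: 10
  friend friend seek: 4
  seek friend friend: 4
  carry seek friend: 3
  river friend friend: 3
  friend seek friend: 3
  … (20 more, each ≤ 2)

"friend friend friend", 10 times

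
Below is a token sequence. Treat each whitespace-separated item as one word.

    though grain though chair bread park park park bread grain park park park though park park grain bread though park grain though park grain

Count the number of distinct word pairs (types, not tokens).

14

24 tokens → 23 bigram windows in total.
Repeated bigrams (each contributes count−1 duplicates):
  park park: 5
  park grain: 3
  though park: 3
  grain though: 2
9 duplicate windows → 23 − 9 = 14 distinct.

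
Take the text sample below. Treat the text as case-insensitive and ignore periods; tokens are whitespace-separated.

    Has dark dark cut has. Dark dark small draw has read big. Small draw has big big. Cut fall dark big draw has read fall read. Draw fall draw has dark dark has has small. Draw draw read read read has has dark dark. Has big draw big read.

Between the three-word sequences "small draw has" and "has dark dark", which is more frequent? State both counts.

"small draw has": 2 occurrences
"has dark dark": 4 occurrences

"has dark dark" (4 vs 2)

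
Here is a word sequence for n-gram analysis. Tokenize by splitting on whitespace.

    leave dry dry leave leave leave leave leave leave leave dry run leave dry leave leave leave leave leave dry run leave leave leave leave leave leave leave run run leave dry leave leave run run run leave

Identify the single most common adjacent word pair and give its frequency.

Bigram frequencies (highest first):
  leave leave: 17
  leave dry: 5
  run leave: 4
  dry leave: 3
  run run: 3
  dry run: 2
  … (2 more, each ≤ 2)

"leave leave", 17 times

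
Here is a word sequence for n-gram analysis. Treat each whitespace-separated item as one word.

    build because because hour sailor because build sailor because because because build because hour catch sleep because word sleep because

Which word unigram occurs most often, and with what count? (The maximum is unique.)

"because", 9 times

Unigram frequencies (highest first):
  because: 9
  build: 3
  hour: 2
  sailor: 2
  sleep: 2
  catch: 1
  … (1 more, each ≤ 1)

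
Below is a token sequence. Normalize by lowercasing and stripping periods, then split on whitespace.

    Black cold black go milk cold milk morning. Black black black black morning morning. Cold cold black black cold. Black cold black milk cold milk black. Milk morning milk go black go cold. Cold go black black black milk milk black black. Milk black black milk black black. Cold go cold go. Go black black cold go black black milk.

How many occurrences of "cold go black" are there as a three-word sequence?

2

Scanning the 58 overlapping trigram windows for "cold go black":
  position 34–36: cold go black
  position 56–58: cold go black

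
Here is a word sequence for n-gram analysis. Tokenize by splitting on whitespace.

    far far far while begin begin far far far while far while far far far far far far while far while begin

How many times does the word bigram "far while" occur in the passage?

5

Scanning the 21 overlapping bigram windows for "far while":
  position 3–4: far while
  position 9–10: far while
  position 11–12: far while
  position 18–19: far while
  position 20–21: far while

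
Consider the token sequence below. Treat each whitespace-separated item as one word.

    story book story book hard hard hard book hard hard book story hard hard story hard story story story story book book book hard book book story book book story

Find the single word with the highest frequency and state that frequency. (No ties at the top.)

"book", 11 times

Unigram frequencies (highest first):
  book: 11
  story: 10
  hard: 9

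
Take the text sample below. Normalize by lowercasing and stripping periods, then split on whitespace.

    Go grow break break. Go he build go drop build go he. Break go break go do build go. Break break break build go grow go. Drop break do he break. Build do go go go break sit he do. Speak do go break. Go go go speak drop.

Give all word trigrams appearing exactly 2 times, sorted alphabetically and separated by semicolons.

go break go; go go go

Trigram counts meeting the condition (exactly 2 times):
  go break go: 2
  go go go: 2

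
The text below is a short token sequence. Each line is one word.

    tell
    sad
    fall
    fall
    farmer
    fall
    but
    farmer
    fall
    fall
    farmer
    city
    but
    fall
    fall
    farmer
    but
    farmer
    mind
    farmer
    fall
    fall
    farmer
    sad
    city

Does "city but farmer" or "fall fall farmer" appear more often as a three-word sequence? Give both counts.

"city but farmer": 0 occurrences
"fall fall farmer": 4 occurrences

"fall fall farmer" (4 vs 0)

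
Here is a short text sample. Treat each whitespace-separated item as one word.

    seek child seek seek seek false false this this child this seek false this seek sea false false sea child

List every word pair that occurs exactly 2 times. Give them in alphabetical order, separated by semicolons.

false false; false this; seek false; seek seek; this seek

Bigram counts meeting the condition (exactly 2 times):
  false false: 2
  false this: 2
  seek false: 2
  seek seek: 2
  this seek: 2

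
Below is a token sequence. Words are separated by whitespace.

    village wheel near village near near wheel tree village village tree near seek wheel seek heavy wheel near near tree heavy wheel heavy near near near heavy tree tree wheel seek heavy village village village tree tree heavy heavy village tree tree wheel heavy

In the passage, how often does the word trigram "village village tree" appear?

2

Scanning the 42 overlapping trigram windows for "village village tree":
  position 9–11: village village tree
  position 34–36: village village tree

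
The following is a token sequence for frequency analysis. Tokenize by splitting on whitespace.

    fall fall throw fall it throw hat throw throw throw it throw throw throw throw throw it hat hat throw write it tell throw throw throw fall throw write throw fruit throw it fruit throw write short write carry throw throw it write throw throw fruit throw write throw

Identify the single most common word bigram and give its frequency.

Bigram frequencies (highest first):
  throw throw: 10
  throw it: 4
  throw write: 4
  write throw: 3
  fruit throw: 3
  fall throw: 2
  … (18 more, each ≤ 2)

"throw throw", 10 times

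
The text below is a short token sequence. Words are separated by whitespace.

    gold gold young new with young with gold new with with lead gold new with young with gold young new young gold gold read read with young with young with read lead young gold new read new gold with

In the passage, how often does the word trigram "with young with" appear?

Scanning the 37 overlapping trigram windows for "with young with":
  position 5–7: with young with
  position 15–17: with young with
  position 26–28: with young with
  position 28–30: with young with

4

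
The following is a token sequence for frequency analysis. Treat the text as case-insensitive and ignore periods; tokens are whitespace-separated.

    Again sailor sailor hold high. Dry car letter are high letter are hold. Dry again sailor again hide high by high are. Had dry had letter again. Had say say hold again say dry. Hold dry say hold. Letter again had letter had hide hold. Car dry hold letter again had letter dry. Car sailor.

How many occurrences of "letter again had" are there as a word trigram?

Scanning the 53 overlapping trigram windows for "letter again had":
  position 26–28: letter again had
  position 39–41: letter again had
  position 49–51: letter again had

3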